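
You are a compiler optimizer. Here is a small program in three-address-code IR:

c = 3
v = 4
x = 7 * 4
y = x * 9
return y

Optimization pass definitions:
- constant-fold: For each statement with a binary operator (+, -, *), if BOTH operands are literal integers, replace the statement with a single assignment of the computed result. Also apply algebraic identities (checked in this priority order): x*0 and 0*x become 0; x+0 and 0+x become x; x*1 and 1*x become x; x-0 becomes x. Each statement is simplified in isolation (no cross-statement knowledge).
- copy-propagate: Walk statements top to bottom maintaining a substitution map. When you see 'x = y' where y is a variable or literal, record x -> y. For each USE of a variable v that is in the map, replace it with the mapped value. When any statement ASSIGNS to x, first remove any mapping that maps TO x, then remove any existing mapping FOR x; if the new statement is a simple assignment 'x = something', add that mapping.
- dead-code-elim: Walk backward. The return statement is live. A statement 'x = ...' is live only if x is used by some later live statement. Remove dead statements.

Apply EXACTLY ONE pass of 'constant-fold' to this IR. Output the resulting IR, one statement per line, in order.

Answer: c = 3
v = 4
x = 28
y = x * 9
return y

Derivation:
Applying constant-fold statement-by-statement:
  [1] c = 3  (unchanged)
  [2] v = 4  (unchanged)
  [3] x = 7 * 4  -> x = 28
  [4] y = x * 9  (unchanged)
  [5] return y  (unchanged)
Result (5 stmts):
  c = 3
  v = 4
  x = 28
  y = x * 9
  return y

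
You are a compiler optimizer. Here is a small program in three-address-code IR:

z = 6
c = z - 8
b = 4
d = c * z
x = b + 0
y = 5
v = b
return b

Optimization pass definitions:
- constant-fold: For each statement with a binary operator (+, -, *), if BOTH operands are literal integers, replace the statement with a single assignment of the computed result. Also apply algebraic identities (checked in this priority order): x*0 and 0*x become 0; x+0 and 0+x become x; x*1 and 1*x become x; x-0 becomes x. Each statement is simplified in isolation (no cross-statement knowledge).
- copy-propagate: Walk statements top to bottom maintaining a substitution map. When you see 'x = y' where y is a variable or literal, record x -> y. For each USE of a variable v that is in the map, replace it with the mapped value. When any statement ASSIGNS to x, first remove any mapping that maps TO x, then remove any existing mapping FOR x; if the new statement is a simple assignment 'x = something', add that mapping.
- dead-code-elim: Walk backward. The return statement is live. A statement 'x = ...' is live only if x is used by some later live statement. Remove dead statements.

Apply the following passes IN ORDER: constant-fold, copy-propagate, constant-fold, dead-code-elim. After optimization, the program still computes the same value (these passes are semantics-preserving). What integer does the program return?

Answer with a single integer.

Answer: 4

Derivation:
Initial IR:
  z = 6
  c = z - 8
  b = 4
  d = c * z
  x = b + 0
  y = 5
  v = b
  return b
After constant-fold (8 stmts):
  z = 6
  c = z - 8
  b = 4
  d = c * z
  x = b
  y = 5
  v = b
  return b
After copy-propagate (8 stmts):
  z = 6
  c = 6 - 8
  b = 4
  d = c * 6
  x = 4
  y = 5
  v = 4
  return 4
After constant-fold (8 stmts):
  z = 6
  c = -2
  b = 4
  d = c * 6
  x = 4
  y = 5
  v = 4
  return 4
After dead-code-elim (1 stmts):
  return 4
Evaluate:
  z = 6  =>  z = 6
  c = z - 8  =>  c = -2
  b = 4  =>  b = 4
  d = c * z  =>  d = -12
  x = b + 0  =>  x = 4
  y = 5  =>  y = 5
  v = b  =>  v = 4
  return b = 4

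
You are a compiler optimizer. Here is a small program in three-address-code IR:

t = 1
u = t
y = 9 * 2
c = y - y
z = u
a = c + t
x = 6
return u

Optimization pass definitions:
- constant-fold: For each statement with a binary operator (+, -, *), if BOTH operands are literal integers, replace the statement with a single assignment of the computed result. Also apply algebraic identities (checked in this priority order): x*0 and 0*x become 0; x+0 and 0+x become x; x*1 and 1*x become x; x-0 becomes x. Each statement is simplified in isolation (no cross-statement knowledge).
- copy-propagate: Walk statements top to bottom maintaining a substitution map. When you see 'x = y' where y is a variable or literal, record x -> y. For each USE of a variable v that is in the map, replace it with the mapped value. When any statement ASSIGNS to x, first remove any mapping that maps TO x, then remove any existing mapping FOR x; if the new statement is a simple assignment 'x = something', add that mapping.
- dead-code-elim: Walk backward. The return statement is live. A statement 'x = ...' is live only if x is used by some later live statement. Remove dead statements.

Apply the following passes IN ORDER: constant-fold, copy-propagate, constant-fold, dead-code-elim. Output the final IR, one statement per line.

Answer: return 1

Derivation:
Initial IR:
  t = 1
  u = t
  y = 9 * 2
  c = y - y
  z = u
  a = c + t
  x = 6
  return u
After constant-fold (8 stmts):
  t = 1
  u = t
  y = 18
  c = y - y
  z = u
  a = c + t
  x = 6
  return u
After copy-propagate (8 stmts):
  t = 1
  u = 1
  y = 18
  c = 18 - 18
  z = 1
  a = c + 1
  x = 6
  return 1
After constant-fold (8 stmts):
  t = 1
  u = 1
  y = 18
  c = 0
  z = 1
  a = c + 1
  x = 6
  return 1
After dead-code-elim (1 stmts):
  return 1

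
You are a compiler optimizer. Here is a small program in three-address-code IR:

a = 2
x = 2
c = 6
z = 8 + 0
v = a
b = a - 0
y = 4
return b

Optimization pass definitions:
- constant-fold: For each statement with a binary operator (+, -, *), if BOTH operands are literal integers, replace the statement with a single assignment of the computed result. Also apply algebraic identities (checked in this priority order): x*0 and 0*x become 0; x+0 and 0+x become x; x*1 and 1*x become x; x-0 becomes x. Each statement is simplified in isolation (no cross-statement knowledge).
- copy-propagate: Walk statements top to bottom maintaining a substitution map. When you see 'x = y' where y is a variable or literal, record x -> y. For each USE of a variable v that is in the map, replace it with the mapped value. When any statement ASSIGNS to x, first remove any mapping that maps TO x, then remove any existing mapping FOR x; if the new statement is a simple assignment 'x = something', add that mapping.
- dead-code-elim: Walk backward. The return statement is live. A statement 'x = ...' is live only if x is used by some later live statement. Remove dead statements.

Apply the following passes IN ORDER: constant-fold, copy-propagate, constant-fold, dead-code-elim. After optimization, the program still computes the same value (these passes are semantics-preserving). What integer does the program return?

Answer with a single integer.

Answer: 2

Derivation:
Initial IR:
  a = 2
  x = 2
  c = 6
  z = 8 + 0
  v = a
  b = a - 0
  y = 4
  return b
After constant-fold (8 stmts):
  a = 2
  x = 2
  c = 6
  z = 8
  v = a
  b = a
  y = 4
  return b
After copy-propagate (8 stmts):
  a = 2
  x = 2
  c = 6
  z = 8
  v = 2
  b = 2
  y = 4
  return 2
After constant-fold (8 stmts):
  a = 2
  x = 2
  c = 6
  z = 8
  v = 2
  b = 2
  y = 4
  return 2
After dead-code-elim (1 stmts):
  return 2
Evaluate:
  a = 2  =>  a = 2
  x = 2  =>  x = 2
  c = 6  =>  c = 6
  z = 8 + 0  =>  z = 8
  v = a  =>  v = 2
  b = a - 0  =>  b = 2
  y = 4  =>  y = 4
  return b = 2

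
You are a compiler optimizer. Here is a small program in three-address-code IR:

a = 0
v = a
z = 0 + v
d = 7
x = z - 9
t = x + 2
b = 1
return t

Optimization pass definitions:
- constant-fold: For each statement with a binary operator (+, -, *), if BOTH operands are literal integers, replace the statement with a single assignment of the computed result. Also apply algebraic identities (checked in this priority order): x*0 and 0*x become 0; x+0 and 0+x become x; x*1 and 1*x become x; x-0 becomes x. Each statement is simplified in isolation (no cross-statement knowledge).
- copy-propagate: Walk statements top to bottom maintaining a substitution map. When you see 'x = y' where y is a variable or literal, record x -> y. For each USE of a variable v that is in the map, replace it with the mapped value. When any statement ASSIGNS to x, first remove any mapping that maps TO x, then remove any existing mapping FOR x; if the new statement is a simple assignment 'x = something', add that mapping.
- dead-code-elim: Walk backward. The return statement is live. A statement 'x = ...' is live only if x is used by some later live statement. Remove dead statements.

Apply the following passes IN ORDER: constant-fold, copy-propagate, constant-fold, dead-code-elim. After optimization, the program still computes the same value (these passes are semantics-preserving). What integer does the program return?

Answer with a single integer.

Initial IR:
  a = 0
  v = a
  z = 0 + v
  d = 7
  x = z - 9
  t = x + 2
  b = 1
  return t
After constant-fold (8 stmts):
  a = 0
  v = a
  z = v
  d = 7
  x = z - 9
  t = x + 2
  b = 1
  return t
After copy-propagate (8 stmts):
  a = 0
  v = 0
  z = 0
  d = 7
  x = 0 - 9
  t = x + 2
  b = 1
  return t
After constant-fold (8 stmts):
  a = 0
  v = 0
  z = 0
  d = 7
  x = -9
  t = x + 2
  b = 1
  return t
After dead-code-elim (3 stmts):
  x = -9
  t = x + 2
  return t
Evaluate:
  a = 0  =>  a = 0
  v = a  =>  v = 0
  z = 0 + v  =>  z = 0
  d = 7  =>  d = 7
  x = z - 9  =>  x = -9
  t = x + 2  =>  t = -7
  b = 1  =>  b = 1
  return t = -7

Answer: -7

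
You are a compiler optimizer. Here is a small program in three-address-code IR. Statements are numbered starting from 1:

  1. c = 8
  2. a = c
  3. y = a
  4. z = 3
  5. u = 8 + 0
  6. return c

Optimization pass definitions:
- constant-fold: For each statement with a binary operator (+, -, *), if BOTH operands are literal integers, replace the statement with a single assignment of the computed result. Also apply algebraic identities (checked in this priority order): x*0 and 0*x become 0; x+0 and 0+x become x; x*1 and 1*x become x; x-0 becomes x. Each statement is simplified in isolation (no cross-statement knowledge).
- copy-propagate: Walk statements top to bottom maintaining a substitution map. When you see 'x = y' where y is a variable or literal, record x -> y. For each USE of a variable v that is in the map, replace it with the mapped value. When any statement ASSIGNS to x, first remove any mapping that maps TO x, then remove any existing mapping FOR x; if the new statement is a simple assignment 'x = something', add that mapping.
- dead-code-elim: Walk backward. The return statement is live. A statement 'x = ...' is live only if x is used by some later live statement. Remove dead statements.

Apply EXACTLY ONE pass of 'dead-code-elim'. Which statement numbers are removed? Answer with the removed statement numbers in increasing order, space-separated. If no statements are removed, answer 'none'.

Backward liveness scan:
Stmt 1 'c = 8': KEEP (c is live); live-in = []
Stmt 2 'a = c': DEAD (a not in live set ['c'])
Stmt 3 'y = a': DEAD (y not in live set ['c'])
Stmt 4 'z = 3': DEAD (z not in live set ['c'])
Stmt 5 'u = 8 + 0': DEAD (u not in live set ['c'])
Stmt 6 'return c': KEEP (return); live-in = ['c']
Removed statement numbers: [2, 3, 4, 5]
Surviving IR:
  c = 8
  return c

Answer: 2 3 4 5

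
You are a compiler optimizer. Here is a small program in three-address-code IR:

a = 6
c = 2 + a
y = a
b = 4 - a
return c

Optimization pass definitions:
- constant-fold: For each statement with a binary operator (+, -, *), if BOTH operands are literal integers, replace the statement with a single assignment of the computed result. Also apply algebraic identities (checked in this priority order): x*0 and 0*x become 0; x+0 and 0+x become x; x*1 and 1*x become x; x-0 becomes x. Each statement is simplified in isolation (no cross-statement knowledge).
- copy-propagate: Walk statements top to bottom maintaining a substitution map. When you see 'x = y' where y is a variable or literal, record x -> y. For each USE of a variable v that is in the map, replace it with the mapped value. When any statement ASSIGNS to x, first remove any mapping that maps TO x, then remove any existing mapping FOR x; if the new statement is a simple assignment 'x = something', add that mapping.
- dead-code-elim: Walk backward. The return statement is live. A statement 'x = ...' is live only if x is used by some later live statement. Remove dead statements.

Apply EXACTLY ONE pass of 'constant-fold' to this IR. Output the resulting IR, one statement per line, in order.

Applying constant-fold statement-by-statement:
  [1] a = 6  (unchanged)
  [2] c = 2 + a  (unchanged)
  [3] y = a  (unchanged)
  [4] b = 4 - a  (unchanged)
  [5] return c  (unchanged)
Result (5 stmts):
  a = 6
  c = 2 + a
  y = a
  b = 4 - a
  return c

Answer: a = 6
c = 2 + a
y = a
b = 4 - a
return c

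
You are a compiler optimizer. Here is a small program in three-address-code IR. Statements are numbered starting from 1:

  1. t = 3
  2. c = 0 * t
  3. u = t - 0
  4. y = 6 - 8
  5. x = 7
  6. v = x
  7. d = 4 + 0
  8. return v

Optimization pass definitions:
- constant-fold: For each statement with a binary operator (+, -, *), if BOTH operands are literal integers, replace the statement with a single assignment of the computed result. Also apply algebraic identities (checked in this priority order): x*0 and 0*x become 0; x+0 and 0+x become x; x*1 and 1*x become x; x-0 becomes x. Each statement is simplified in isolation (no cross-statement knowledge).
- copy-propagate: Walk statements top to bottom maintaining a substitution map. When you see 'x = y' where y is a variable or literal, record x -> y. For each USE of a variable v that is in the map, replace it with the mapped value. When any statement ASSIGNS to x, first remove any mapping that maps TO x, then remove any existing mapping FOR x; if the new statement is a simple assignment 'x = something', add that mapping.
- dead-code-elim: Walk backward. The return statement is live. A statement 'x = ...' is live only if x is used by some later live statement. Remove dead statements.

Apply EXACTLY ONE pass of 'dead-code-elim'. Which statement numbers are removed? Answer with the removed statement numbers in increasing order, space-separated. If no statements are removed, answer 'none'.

Backward liveness scan:
Stmt 1 't = 3': DEAD (t not in live set [])
Stmt 2 'c = 0 * t': DEAD (c not in live set [])
Stmt 3 'u = t - 0': DEAD (u not in live set [])
Stmt 4 'y = 6 - 8': DEAD (y not in live set [])
Stmt 5 'x = 7': KEEP (x is live); live-in = []
Stmt 6 'v = x': KEEP (v is live); live-in = ['x']
Stmt 7 'd = 4 + 0': DEAD (d not in live set ['v'])
Stmt 8 'return v': KEEP (return); live-in = ['v']
Removed statement numbers: [1, 2, 3, 4, 7]
Surviving IR:
  x = 7
  v = x
  return v

Answer: 1 2 3 4 7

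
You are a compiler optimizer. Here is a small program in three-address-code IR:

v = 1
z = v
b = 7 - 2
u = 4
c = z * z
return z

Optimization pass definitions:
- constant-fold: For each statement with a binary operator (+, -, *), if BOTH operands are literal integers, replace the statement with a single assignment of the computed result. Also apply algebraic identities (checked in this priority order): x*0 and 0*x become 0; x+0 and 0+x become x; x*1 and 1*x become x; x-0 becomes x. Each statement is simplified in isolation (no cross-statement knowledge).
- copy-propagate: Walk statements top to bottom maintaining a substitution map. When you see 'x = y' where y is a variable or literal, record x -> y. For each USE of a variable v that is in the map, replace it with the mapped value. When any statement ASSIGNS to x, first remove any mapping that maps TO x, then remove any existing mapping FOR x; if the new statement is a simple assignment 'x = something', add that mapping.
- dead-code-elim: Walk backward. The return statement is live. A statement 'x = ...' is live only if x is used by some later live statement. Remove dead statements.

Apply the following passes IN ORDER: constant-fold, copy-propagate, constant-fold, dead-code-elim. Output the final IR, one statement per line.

Initial IR:
  v = 1
  z = v
  b = 7 - 2
  u = 4
  c = z * z
  return z
After constant-fold (6 stmts):
  v = 1
  z = v
  b = 5
  u = 4
  c = z * z
  return z
After copy-propagate (6 stmts):
  v = 1
  z = 1
  b = 5
  u = 4
  c = 1 * 1
  return 1
After constant-fold (6 stmts):
  v = 1
  z = 1
  b = 5
  u = 4
  c = 1
  return 1
After dead-code-elim (1 stmts):
  return 1

Answer: return 1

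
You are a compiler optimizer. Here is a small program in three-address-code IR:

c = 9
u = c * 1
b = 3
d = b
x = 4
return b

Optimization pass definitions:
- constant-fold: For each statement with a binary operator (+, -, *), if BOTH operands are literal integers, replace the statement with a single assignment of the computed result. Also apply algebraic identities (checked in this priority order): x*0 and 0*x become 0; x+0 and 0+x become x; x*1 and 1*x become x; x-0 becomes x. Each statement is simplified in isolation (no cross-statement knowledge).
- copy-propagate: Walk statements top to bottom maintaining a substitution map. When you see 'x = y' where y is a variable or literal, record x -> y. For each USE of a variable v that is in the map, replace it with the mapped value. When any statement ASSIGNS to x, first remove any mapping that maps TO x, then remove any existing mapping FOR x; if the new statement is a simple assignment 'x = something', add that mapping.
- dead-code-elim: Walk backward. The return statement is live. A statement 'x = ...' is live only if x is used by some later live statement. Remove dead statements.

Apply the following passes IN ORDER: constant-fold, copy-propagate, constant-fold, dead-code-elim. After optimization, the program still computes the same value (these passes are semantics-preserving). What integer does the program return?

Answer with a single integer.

Initial IR:
  c = 9
  u = c * 1
  b = 3
  d = b
  x = 4
  return b
After constant-fold (6 stmts):
  c = 9
  u = c
  b = 3
  d = b
  x = 4
  return b
After copy-propagate (6 stmts):
  c = 9
  u = 9
  b = 3
  d = 3
  x = 4
  return 3
After constant-fold (6 stmts):
  c = 9
  u = 9
  b = 3
  d = 3
  x = 4
  return 3
After dead-code-elim (1 stmts):
  return 3
Evaluate:
  c = 9  =>  c = 9
  u = c * 1  =>  u = 9
  b = 3  =>  b = 3
  d = b  =>  d = 3
  x = 4  =>  x = 4
  return b = 3

Answer: 3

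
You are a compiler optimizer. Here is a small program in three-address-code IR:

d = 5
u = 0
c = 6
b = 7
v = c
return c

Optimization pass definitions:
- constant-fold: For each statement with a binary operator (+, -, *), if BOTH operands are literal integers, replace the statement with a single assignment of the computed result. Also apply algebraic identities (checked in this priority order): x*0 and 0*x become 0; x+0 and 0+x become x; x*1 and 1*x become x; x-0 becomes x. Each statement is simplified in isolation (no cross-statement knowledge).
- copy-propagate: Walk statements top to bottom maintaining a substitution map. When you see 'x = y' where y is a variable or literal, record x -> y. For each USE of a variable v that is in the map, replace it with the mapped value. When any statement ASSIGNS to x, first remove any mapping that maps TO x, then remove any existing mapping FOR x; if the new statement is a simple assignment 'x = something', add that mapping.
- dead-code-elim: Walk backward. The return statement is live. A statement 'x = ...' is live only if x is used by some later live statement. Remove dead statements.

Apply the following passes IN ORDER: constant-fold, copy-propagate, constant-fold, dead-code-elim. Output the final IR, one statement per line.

Answer: return 6

Derivation:
Initial IR:
  d = 5
  u = 0
  c = 6
  b = 7
  v = c
  return c
After constant-fold (6 stmts):
  d = 5
  u = 0
  c = 6
  b = 7
  v = c
  return c
After copy-propagate (6 stmts):
  d = 5
  u = 0
  c = 6
  b = 7
  v = 6
  return 6
After constant-fold (6 stmts):
  d = 5
  u = 0
  c = 6
  b = 7
  v = 6
  return 6
After dead-code-elim (1 stmts):
  return 6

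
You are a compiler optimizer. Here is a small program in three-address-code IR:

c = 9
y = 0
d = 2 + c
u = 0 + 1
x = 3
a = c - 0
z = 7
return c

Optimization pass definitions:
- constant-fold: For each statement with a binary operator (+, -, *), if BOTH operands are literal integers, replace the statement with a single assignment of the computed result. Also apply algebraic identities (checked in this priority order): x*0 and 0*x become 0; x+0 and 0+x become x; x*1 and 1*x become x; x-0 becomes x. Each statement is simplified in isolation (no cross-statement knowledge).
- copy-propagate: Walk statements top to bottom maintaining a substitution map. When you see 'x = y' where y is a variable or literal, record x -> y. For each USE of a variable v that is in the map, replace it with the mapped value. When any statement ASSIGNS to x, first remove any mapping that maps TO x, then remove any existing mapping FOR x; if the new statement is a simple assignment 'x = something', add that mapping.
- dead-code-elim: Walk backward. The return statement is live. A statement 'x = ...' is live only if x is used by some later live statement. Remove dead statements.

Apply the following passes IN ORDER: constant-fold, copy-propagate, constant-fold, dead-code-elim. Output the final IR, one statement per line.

Initial IR:
  c = 9
  y = 0
  d = 2 + c
  u = 0 + 1
  x = 3
  a = c - 0
  z = 7
  return c
After constant-fold (8 stmts):
  c = 9
  y = 0
  d = 2 + c
  u = 1
  x = 3
  a = c
  z = 7
  return c
After copy-propagate (8 stmts):
  c = 9
  y = 0
  d = 2 + 9
  u = 1
  x = 3
  a = 9
  z = 7
  return 9
After constant-fold (8 stmts):
  c = 9
  y = 0
  d = 11
  u = 1
  x = 3
  a = 9
  z = 7
  return 9
After dead-code-elim (1 stmts):
  return 9

Answer: return 9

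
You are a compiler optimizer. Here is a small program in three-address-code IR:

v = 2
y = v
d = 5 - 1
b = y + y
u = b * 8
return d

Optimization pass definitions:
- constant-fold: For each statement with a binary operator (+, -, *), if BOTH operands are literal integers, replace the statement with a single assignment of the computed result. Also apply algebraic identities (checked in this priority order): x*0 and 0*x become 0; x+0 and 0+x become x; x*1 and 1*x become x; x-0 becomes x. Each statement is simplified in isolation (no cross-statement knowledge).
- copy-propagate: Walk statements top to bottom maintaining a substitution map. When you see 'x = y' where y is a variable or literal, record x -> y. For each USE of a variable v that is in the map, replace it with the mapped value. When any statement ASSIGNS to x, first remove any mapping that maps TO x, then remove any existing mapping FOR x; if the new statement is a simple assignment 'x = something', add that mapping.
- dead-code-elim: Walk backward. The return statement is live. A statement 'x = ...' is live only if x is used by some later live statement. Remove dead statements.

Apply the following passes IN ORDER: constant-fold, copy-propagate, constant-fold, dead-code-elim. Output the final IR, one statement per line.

Answer: return 4

Derivation:
Initial IR:
  v = 2
  y = v
  d = 5 - 1
  b = y + y
  u = b * 8
  return d
After constant-fold (6 stmts):
  v = 2
  y = v
  d = 4
  b = y + y
  u = b * 8
  return d
After copy-propagate (6 stmts):
  v = 2
  y = 2
  d = 4
  b = 2 + 2
  u = b * 8
  return 4
After constant-fold (6 stmts):
  v = 2
  y = 2
  d = 4
  b = 4
  u = b * 8
  return 4
After dead-code-elim (1 stmts):
  return 4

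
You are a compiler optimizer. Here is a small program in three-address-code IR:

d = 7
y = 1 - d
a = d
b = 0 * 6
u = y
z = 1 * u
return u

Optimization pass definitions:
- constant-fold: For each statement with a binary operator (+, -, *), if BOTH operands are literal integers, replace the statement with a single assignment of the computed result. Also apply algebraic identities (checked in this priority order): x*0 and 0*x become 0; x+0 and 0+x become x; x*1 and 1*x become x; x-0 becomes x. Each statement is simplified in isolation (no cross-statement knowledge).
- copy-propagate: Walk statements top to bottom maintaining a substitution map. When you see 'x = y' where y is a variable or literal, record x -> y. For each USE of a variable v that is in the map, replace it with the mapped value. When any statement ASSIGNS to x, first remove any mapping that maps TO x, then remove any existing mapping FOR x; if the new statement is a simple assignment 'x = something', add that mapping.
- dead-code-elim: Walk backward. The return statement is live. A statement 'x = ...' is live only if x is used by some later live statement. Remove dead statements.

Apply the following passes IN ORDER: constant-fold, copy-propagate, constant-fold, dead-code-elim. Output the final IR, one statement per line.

Initial IR:
  d = 7
  y = 1 - d
  a = d
  b = 0 * 6
  u = y
  z = 1 * u
  return u
After constant-fold (7 stmts):
  d = 7
  y = 1 - d
  a = d
  b = 0
  u = y
  z = u
  return u
After copy-propagate (7 stmts):
  d = 7
  y = 1 - 7
  a = 7
  b = 0
  u = y
  z = y
  return y
After constant-fold (7 stmts):
  d = 7
  y = -6
  a = 7
  b = 0
  u = y
  z = y
  return y
After dead-code-elim (2 stmts):
  y = -6
  return y

Answer: y = -6
return y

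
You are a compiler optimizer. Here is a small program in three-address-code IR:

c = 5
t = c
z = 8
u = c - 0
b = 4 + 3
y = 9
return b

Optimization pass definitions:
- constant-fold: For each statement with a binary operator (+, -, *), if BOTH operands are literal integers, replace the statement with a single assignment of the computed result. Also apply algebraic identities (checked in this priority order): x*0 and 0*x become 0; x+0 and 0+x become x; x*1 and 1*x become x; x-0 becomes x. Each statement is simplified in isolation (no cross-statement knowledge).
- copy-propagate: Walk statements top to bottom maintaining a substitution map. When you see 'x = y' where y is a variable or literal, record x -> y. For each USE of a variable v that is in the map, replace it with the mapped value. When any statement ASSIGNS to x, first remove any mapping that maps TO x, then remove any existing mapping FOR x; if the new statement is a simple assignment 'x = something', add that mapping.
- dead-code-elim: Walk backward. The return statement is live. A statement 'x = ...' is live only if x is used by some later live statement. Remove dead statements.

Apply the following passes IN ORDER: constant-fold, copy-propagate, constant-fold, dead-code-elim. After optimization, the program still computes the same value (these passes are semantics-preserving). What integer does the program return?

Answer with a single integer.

Answer: 7

Derivation:
Initial IR:
  c = 5
  t = c
  z = 8
  u = c - 0
  b = 4 + 3
  y = 9
  return b
After constant-fold (7 stmts):
  c = 5
  t = c
  z = 8
  u = c
  b = 7
  y = 9
  return b
After copy-propagate (7 stmts):
  c = 5
  t = 5
  z = 8
  u = 5
  b = 7
  y = 9
  return 7
After constant-fold (7 stmts):
  c = 5
  t = 5
  z = 8
  u = 5
  b = 7
  y = 9
  return 7
After dead-code-elim (1 stmts):
  return 7
Evaluate:
  c = 5  =>  c = 5
  t = c  =>  t = 5
  z = 8  =>  z = 8
  u = c - 0  =>  u = 5
  b = 4 + 3  =>  b = 7
  y = 9  =>  y = 9
  return b = 7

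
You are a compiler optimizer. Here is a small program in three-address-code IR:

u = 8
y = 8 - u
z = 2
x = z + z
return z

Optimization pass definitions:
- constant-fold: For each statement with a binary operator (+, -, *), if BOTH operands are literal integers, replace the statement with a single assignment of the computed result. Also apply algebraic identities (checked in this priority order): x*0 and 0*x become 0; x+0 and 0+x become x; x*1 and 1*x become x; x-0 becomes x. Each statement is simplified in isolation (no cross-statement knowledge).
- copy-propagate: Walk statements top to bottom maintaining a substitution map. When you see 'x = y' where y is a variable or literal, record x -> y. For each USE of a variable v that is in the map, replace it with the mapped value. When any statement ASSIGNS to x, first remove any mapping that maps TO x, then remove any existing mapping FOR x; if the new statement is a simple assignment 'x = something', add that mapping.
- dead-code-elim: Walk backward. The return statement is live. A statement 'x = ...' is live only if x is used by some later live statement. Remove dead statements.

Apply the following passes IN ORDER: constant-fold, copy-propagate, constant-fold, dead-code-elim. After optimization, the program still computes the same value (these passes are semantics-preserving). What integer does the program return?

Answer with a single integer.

Initial IR:
  u = 8
  y = 8 - u
  z = 2
  x = z + z
  return z
After constant-fold (5 stmts):
  u = 8
  y = 8 - u
  z = 2
  x = z + z
  return z
After copy-propagate (5 stmts):
  u = 8
  y = 8 - 8
  z = 2
  x = 2 + 2
  return 2
After constant-fold (5 stmts):
  u = 8
  y = 0
  z = 2
  x = 4
  return 2
After dead-code-elim (1 stmts):
  return 2
Evaluate:
  u = 8  =>  u = 8
  y = 8 - u  =>  y = 0
  z = 2  =>  z = 2
  x = z + z  =>  x = 4
  return z = 2

Answer: 2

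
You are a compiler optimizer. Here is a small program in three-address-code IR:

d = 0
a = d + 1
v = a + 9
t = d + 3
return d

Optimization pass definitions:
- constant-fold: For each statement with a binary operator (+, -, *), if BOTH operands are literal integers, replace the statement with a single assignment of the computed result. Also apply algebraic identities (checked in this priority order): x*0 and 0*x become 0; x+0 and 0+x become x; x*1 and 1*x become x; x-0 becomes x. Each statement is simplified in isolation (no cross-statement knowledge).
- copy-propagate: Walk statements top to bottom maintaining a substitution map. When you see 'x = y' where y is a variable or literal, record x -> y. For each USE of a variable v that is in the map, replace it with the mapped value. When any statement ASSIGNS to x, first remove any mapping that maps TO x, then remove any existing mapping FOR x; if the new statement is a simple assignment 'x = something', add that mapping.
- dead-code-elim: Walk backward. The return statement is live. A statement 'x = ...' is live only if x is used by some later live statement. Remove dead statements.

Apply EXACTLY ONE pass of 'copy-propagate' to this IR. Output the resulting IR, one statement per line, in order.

Applying copy-propagate statement-by-statement:
  [1] d = 0  (unchanged)
  [2] a = d + 1  -> a = 0 + 1
  [3] v = a + 9  (unchanged)
  [4] t = d + 3  -> t = 0 + 3
  [5] return d  -> return 0
Result (5 stmts):
  d = 0
  a = 0 + 1
  v = a + 9
  t = 0 + 3
  return 0

Answer: d = 0
a = 0 + 1
v = a + 9
t = 0 + 3
return 0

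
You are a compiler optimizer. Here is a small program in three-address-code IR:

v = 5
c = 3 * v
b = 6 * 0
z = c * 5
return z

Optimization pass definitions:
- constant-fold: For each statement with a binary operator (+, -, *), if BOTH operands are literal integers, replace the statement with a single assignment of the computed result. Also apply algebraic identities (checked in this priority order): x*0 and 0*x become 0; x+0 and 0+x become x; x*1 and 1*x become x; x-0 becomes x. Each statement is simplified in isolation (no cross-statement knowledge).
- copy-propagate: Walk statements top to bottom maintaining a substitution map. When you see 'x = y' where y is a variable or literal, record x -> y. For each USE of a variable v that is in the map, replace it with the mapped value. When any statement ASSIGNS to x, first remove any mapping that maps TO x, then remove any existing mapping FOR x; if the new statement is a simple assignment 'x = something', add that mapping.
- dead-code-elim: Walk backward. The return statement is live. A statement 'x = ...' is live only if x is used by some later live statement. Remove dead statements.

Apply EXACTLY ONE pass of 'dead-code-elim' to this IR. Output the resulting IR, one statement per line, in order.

Applying dead-code-elim statement-by-statement:
  [5] return z  -> KEEP (return); live=['z']
  [4] z = c * 5  -> KEEP; live=['c']
  [3] b = 6 * 0  -> DEAD (b not live)
  [2] c = 3 * v  -> KEEP; live=['v']
  [1] v = 5  -> KEEP; live=[]
Result (4 stmts):
  v = 5
  c = 3 * v
  z = c * 5
  return z

Answer: v = 5
c = 3 * v
z = c * 5
return z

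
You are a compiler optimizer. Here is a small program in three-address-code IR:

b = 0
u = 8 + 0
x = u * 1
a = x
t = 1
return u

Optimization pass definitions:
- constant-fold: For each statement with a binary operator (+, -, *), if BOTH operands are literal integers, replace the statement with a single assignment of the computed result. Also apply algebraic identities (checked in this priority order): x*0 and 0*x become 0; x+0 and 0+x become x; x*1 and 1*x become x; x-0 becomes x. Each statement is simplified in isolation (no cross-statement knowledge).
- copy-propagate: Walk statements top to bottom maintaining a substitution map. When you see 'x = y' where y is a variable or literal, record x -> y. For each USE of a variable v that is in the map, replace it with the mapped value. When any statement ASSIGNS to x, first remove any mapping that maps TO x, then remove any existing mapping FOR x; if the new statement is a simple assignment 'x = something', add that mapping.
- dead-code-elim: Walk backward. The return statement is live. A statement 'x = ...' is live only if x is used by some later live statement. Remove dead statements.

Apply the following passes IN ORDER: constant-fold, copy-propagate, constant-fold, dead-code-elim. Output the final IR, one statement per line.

Initial IR:
  b = 0
  u = 8 + 0
  x = u * 1
  a = x
  t = 1
  return u
After constant-fold (6 stmts):
  b = 0
  u = 8
  x = u
  a = x
  t = 1
  return u
After copy-propagate (6 stmts):
  b = 0
  u = 8
  x = 8
  a = 8
  t = 1
  return 8
After constant-fold (6 stmts):
  b = 0
  u = 8
  x = 8
  a = 8
  t = 1
  return 8
After dead-code-elim (1 stmts):
  return 8

Answer: return 8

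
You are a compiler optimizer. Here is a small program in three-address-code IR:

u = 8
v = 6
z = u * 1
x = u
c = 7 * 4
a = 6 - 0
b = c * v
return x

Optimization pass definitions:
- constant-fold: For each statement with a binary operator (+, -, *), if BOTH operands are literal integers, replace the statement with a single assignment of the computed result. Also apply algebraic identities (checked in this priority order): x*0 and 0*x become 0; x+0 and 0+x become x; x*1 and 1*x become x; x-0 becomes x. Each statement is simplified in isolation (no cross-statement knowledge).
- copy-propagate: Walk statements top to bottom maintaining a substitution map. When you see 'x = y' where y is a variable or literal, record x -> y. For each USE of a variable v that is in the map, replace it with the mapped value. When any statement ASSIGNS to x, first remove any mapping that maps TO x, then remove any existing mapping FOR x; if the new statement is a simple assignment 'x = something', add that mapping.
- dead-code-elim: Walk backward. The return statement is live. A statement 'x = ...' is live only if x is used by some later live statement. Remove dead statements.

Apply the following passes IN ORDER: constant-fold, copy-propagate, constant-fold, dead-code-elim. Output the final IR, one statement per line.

Answer: return 8

Derivation:
Initial IR:
  u = 8
  v = 6
  z = u * 1
  x = u
  c = 7 * 4
  a = 6 - 0
  b = c * v
  return x
After constant-fold (8 stmts):
  u = 8
  v = 6
  z = u
  x = u
  c = 28
  a = 6
  b = c * v
  return x
After copy-propagate (8 stmts):
  u = 8
  v = 6
  z = 8
  x = 8
  c = 28
  a = 6
  b = 28 * 6
  return 8
After constant-fold (8 stmts):
  u = 8
  v = 6
  z = 8
  x = 8
  c = 28
  a = 6
  b = 168
  return 8
After dead-code-elim (1 stmts):
  return 8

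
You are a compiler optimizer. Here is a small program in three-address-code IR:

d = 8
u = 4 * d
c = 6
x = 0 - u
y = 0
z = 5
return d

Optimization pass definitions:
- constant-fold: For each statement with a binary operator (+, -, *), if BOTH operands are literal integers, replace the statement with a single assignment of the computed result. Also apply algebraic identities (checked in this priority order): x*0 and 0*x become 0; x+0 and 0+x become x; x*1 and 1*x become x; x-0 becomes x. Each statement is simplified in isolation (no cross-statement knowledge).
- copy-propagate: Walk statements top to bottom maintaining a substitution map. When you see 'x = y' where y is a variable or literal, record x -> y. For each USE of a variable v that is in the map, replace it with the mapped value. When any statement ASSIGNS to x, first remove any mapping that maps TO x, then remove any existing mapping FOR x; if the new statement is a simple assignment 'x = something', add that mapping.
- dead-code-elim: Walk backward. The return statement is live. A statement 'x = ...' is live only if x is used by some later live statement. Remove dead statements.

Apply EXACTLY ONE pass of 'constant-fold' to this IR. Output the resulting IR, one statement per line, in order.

Applying constant-fold statement-by-statement:
  [1] d = 8  (unchanged)
  [2] u = 4 * d  (unchanged)
  [3] c = 6  (unchanged)
  [4] x = 0 - u  (unchanged)
  [5] y = 0  (unchanged)
  [6] z = 5  (unchanged)
  [7] return d  (unchanged)
Result (7 stmts):
  d = 8
  u = 4 * d
  c = 6
  x = 0 - u
  y = 0
  z = 5
  return d

Answer: d = 8
u = 4 * d
c = 6
x = 0 - u
y = 0
z = 5
return d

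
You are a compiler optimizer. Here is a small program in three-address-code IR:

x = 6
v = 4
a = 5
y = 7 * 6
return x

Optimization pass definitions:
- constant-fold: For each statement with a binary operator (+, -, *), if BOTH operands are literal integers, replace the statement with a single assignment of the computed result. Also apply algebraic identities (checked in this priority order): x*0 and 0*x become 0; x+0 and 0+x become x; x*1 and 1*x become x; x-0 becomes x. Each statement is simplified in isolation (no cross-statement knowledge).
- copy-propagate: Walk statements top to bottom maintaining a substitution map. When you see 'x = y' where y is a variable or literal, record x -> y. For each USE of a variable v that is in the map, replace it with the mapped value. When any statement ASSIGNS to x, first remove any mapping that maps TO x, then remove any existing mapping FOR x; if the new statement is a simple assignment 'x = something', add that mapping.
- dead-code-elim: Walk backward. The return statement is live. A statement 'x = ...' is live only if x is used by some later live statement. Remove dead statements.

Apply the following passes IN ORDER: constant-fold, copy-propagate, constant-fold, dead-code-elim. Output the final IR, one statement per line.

Initial IR:
  x = 6
  v = 4
  a = 5
  y = 7 * 6
  return x
After constant-fold (5 stmts):
  x = 6
  v = 4
  a = 5
  y = 42
  return x
After copy-propagate (5 stmts):
  x = 6
  v = 4
  a = 5
  y = 42
  return 6
After constant-fold (5 stmts):
  x = 6
  v = 4
  a = 5
  y = 42
  return 6
After dead-code-elim (1 stmts):
  return 6

Answer: return 6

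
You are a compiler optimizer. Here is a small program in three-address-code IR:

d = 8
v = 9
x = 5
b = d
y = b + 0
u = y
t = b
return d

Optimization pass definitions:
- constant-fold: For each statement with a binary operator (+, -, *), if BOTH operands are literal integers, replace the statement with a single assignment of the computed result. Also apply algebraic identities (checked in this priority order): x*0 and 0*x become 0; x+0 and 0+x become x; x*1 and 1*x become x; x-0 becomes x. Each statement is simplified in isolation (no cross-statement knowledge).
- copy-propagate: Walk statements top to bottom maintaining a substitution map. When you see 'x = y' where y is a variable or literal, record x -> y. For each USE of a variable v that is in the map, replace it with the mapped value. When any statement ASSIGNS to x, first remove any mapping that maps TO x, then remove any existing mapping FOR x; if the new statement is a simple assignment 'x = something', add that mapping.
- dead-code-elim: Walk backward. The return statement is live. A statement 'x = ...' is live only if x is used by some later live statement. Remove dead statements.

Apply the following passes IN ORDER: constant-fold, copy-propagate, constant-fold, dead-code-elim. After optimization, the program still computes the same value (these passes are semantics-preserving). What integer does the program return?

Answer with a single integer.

Initial IR:
  d = 8
  v = 9
  x = 5
  b = d
  y = b + 0
  u = y
  t = b
  return d
After constant-fold (8 stmts):
  d = 8
  v = 9
  x = 5
  b = d
  y = b
  u = y
  t = b
  return d
After copy-propagate (8 stmts):
  d = 8
  v = 9
  x = 5
  b = 8
  y = 8
  u = 8
  t = 8
  return 8
After constant-fold (8 stmts):
  d = 8
  v = 9
  x = 5
  b = 8
  y = 8
  u = 8
  t = 8
  return 8
After dead-code-elim (1 stmts):
  return 8
Evaluate:
  d = 8  =>  d = 8
  v = 9  =>  v = 9
  x = 5  =>  x = 5
  b = d  =>  b = 8
  y = b + 0  =>  y = 8
  u = y  =>  u = 8
  t = b  =>  t = 8
  return d = 8

Answer: 8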